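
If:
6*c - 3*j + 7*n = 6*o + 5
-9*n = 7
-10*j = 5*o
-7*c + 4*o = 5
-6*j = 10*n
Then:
No Solution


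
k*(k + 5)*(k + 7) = k^3 + 12*k^2 + 35*k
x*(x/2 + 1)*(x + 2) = x^3/2 + 2*x^2 + 2*x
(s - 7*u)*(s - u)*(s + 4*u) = s^3 - 4*s^2*u - 25*s*u^2 + 28*u^3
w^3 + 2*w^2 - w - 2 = (w - 1)*(w + 1)*(w + 2)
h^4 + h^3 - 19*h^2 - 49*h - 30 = (h - 5)*(h + 1)*(h + 2)*(h + 3)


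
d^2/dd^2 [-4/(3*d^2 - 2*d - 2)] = 8*(-9*d^2 + 6*d + 4*(3*d - 1)^2 + 6)/(-3*d^2 + 2*d + 2)^3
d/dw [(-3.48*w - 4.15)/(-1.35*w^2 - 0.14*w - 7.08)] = (-4.698*w^2 - 11.205*w + 24.0574)/(1.8225*w^4 + 0.378*w^3 + 19.1356*w^2 + 1.9824*w + 50.1264)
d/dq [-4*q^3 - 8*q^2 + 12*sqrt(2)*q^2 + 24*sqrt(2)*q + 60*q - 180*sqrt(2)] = -12*q^2 - 16*q + 24*sqrt(2)*q + 24*sqrt(2) + 60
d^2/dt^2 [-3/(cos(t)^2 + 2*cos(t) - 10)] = 3*(8*sin(t)^4 - 92*sin(t)^2 + 25*cos(t) + 3*cos(3*t) + 28)/(2*(-sin(t)^2 + 2*cos(t) - 9)^3)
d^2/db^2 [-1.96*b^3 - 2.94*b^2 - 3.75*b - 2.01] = -11.76*b - 5.88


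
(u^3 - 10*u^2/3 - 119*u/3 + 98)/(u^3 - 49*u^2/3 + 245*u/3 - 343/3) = (u + 6)/(u - 7)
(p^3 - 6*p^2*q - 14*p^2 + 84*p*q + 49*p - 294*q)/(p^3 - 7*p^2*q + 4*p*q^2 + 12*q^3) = (p^2 - 14*p + 49)/(p^2 - p*q - 2*q^2)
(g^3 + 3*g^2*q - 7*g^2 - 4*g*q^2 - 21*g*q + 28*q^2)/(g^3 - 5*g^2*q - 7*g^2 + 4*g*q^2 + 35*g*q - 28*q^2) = (-g - 4*q)/(-g + 4*q)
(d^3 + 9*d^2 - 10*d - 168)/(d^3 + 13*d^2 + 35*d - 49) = (d^2 + 2*d - 24)/(d^2 + 6*d - 7)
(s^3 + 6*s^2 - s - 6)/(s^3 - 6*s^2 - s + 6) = (s + 6)/(s - 6)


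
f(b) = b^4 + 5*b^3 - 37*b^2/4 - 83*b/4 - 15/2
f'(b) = 4*b^3 + 15*b^2 - 37*b/2 - 83/4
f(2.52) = 1.81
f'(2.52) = 91.90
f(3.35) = 133.10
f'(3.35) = 235.99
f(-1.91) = -23.14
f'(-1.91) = 41.44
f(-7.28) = 533.01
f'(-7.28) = -634.41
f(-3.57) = -116.38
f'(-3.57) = 54.47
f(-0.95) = 0.39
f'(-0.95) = 6.93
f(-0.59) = 0.62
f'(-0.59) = -5.44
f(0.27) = -13.67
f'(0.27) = -24.57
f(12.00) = 27787.50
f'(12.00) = 8829.25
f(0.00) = -7.50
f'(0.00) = -20.75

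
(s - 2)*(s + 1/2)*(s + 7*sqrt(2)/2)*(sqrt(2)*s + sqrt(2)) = sqrt(2)*s^4 - sqrt(2)*s^3/2 + 7*s^3 - 5*sqrt(2)*s^2/2 - 7*s^2/2 - 35*s/2 - sqrt(2)*s - 7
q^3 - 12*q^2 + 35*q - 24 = (q - 8)*(q - 3)*(q - 1)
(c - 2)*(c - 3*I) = c^2 - 2*c - 3*I*c + 6*I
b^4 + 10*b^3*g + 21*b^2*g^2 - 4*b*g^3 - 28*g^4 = (b - g)*(b + 2*g)^2*(b + 7*g)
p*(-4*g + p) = -4*g*p + p^2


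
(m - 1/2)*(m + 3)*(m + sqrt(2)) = m^3 + sqrt(2)*m^2 + 5*m^2/2 - 3*m/2 + 5*sqrt(2)*m/2 - 3*sqrt(2)/2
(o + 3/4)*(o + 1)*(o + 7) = o^3 + 35*o^2/4 + 13*o + 21/4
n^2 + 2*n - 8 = (n - 2)*(n + 4)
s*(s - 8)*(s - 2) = s^3 - 10*s^2 + 16*s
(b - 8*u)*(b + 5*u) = b^2 - 3*b*u - 40*u^2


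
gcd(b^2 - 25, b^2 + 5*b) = b + 5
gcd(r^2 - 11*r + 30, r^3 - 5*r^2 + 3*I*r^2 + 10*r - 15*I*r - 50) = r - 5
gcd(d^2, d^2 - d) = d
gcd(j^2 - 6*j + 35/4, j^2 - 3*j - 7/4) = j - 7/2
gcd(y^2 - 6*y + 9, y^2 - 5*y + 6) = y - 3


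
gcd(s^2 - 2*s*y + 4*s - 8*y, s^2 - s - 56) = 1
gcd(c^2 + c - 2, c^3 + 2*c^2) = c + 2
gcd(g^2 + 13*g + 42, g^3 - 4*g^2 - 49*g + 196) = g + 7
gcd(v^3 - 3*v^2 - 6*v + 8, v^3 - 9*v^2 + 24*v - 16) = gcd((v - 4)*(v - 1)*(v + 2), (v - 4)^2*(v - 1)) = v^2 - 5*v + 4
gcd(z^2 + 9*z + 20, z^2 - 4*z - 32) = z + 4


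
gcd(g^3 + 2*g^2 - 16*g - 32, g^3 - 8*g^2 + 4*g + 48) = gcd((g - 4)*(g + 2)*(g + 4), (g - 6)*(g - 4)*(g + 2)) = g^2 - 2*g - 8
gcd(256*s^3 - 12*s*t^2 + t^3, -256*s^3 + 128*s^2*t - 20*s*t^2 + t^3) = 64*s^2 - 16*s*t + t^2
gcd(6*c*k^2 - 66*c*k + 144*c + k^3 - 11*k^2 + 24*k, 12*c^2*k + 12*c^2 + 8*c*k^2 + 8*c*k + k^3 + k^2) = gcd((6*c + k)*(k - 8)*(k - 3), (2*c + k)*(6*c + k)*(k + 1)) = 6*c + k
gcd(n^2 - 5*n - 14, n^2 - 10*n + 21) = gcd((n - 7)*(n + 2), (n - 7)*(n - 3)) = n - 7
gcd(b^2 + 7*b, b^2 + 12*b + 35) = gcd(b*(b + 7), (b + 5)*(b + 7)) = b + 7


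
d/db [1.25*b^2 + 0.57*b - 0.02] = 2.5*b + 0.57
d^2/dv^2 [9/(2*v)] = 9/v^3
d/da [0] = 0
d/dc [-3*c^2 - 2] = -6*c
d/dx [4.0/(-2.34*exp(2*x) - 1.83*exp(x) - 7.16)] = (18.72*exp(x) + 7.32)*exp(x)/(2.34*exp(2*x) + 1.83*exp(x) + 7.16)^2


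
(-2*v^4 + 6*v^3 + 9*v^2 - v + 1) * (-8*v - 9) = 16*v^5 - 30*v^4 - 126*v^3 - 73*v^2 + v - 9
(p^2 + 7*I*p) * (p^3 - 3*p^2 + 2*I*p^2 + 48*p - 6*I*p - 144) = p^5 - 3*p^4 + 9*I*p^4 + 34*p^3 - 27*I*p^3 - 102*p^2 + 336*I*p^2 - 1008*I*p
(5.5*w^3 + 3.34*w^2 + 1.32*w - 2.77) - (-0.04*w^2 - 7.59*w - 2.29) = 5.5*w^3 + 3.38*w^2 + 8.91*w - 0.48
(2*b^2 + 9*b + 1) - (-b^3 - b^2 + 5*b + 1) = b^3 + 3*b^2 + 4*b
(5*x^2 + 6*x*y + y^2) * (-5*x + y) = -25*x^3 - 25*x^2*y + x*y^2 + y^3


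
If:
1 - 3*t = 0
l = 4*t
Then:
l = 4/3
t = 1/3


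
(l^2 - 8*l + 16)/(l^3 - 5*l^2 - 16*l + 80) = (l - 4)/(l^2 - l - 20)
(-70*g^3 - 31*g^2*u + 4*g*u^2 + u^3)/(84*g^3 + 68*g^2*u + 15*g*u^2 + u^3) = (-5*g + u)/(6*g + u)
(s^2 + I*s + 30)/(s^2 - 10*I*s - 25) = (s + 6*I)/(s - 5*I)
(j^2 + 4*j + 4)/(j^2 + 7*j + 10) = (j + 2)/(j + 5)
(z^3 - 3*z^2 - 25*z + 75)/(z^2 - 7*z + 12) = (z^2 - 25)/(z - 4)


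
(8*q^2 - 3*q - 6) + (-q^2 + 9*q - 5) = 7*q^2 + 6*q - 11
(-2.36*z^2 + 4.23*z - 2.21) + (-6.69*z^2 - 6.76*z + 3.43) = -9.05*z^2 - 2.53*z + 1.22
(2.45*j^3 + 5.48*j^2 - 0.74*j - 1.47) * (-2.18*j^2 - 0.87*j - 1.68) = -5.341*j^5 - 14.0779*j^4 - 7.2704*j^3 - 5.358*j^2 + 2.5221*j + 2.4696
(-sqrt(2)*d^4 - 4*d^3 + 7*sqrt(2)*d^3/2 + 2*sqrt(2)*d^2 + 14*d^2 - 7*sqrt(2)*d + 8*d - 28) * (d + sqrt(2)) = -sqrt(2)*d^5 - 6*d^4 + 7*sqrt(2)*d^4/2 - 2*sqrt(2)*d^3 + 21*d^3 + 7*sqrt(2)*d^2 + 12*d^2 - 42*d + 8*sqrt(2)*d - 28*sqrt(2)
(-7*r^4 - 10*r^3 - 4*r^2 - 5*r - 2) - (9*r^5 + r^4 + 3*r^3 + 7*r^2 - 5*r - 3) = -9*r^5 - 8*r^4 - 13*r^3 - 11*r^2 + 1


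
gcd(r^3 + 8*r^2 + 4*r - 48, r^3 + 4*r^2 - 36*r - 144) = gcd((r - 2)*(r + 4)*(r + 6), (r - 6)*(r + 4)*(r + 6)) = r^2 + 10*r + 24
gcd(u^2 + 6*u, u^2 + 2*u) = u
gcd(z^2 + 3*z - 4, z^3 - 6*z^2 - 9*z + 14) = z - 1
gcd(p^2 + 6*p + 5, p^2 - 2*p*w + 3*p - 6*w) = 1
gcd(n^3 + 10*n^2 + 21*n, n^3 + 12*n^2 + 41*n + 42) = n^2 + 10*n + 21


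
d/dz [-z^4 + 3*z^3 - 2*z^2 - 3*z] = -4*z^3 + 9*z^2 - 4*z - 3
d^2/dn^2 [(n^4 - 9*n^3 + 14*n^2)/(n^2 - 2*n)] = 2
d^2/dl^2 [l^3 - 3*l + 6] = 6*l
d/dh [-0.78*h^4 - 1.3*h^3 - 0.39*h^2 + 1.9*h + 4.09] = -3.12*h^3 - 3.9*h^2 - 0.78*h + 1.9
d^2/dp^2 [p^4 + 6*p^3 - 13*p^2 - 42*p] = 12*p^2 + 36*p - 26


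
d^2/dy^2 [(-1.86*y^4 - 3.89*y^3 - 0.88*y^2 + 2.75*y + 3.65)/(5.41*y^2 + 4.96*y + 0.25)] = (-108.877332*y^6 - 299.462976*y^5 - 289.647756*y^4 - 9.57871199999988*y^3 + 617.77599*y^2 + 563.88084*y + 162.78843)/(158.340421*y^6 + 435.509328*y^5 + 421.235043*y^4 + 162.274336*y^3 + 19.465575*y^2 + 0.93*y + 0.015625)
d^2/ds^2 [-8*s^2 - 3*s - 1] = -16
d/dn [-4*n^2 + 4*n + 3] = 4 - 8*n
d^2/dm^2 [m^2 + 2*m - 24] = 2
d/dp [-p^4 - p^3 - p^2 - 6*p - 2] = -4*p^3 - 3*p^2 - 2*p - 6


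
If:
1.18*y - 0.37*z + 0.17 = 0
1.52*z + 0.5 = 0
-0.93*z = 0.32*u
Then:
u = 0.96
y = -0.25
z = -0.33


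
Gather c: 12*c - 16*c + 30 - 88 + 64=6 - 4*c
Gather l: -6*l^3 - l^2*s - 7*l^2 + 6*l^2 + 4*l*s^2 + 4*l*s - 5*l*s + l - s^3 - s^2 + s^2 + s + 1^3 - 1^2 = -6*l^3 + l^2*(-s - 1) + l*(4*s^2 - s + 1) - s^3 + s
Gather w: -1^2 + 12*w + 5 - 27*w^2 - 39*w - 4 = -27*w^2 - 27*w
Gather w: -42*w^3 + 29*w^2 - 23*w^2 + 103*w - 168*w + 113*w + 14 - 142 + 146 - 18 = -42*w^3 + 6*w^2 + 48*w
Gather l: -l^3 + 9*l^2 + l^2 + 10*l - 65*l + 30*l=-l^3 + 10*l^2 - 25*l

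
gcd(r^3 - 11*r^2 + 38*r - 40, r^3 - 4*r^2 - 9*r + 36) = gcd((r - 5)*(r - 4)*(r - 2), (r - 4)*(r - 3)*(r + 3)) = r - 4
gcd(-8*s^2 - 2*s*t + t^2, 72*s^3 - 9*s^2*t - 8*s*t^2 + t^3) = 1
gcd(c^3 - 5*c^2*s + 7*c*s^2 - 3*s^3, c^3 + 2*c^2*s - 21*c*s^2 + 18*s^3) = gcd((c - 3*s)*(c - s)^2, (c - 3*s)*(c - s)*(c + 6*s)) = c^2 - 4*c*s + 3*s^2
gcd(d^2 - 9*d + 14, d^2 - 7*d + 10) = d - 2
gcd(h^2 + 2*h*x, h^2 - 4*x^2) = h + 2*x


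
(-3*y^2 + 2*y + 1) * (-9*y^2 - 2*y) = 27*y^4 - 12*y^3 - 13*y^2 - 2*y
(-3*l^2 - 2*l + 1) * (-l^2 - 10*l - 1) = 3*l^4 + 32*l^3 + 22*l^2 - 8*l - 1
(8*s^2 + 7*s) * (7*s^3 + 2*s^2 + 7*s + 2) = 56*s^5 + 65*s^4 + 70*s^3 + 65*s^2 + 14*s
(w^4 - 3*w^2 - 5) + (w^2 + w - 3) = w^4 - 2*w^2 + w - 8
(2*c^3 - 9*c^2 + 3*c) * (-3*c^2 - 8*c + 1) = -6*c^5 + 11*c^4 + 65*c^3 - 33*c^2 + 3*c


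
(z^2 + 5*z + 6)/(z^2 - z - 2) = (z^2 + 5*z + 6)/(z^2 - z - 2)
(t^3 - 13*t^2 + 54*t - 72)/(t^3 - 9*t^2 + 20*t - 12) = (t^2 - 7*t + 12)/(t^2 - 3*t + 2)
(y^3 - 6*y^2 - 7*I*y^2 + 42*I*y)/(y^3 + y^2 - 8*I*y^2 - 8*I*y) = (y^2 - 6*y - 7*I*y + 42*I)/(y^2 + y - 8*I*y - 8*I)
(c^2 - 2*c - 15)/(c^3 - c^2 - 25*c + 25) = (c + 3)/(c^2 + 4*c - 5)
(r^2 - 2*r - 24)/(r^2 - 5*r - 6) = (r + 4)/(r + 1)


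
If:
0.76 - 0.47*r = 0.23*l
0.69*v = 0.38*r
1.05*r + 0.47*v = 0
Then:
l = 3.30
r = 0.00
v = 0.00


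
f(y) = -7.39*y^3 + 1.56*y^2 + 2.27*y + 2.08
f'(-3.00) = -206.62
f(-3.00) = 208.84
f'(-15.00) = -5032.78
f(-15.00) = 25260.28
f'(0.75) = -7.86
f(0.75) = 1.54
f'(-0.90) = -18.50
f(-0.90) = 6.69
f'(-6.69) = -1010.85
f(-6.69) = 2269.41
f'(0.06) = 2.38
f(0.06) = 2.22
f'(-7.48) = -1261.49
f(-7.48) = 3165.16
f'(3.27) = -224.59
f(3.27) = -232.21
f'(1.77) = -61.66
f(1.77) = -29.99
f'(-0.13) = 1.49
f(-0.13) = 1.83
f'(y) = -22.17*y^2 + 3.12*y + 2.27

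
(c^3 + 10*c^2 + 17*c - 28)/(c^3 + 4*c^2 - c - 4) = (c + 7)/(c + 1)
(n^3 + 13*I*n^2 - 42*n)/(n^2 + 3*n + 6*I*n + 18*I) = n*(n + 7*I)/(n + 3)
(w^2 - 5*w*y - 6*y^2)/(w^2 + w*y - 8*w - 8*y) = (w - 6*y)/(w - 8)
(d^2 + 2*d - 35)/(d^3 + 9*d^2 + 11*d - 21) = (d - 5)/(d^2 + 2*d - 3)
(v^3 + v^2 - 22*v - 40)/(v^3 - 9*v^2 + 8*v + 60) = (v + 4)/(v - 6)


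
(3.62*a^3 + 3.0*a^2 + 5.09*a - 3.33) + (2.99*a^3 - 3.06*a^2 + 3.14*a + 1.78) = 6.61*a^3 - 0.0600000000000001*a^2 + 8.23*a - 1.55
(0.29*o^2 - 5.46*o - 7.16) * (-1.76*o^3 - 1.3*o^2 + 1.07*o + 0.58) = -0.5104*o^5 + 9.2326*o^4 + 20.0099*o^3 + 3.634*o^2 - 10.828*o - 4.1528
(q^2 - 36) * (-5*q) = -5*q^3 + 180*q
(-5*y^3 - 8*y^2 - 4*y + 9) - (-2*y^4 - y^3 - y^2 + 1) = 2*y^4 - 4*y^3 - 7*y^2 - 4*y + 8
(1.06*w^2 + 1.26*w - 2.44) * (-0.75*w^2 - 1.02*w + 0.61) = -0.795*w^4 - 2.0262*w^3 + 1.1914*w^2 + 3.2574*w - 1.4884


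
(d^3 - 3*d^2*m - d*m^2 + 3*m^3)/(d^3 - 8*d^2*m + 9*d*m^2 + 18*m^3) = (d - m)/(d - 6*m)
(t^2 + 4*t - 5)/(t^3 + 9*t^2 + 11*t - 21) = (t + 5)/(t^2 + 10*t + 21)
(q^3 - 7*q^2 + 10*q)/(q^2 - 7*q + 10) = q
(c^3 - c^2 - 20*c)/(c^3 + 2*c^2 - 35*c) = (c + 4)/(c + 7)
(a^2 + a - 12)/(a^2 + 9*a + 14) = (a^2 + a - 12)/(a^2 + 9*a + 14)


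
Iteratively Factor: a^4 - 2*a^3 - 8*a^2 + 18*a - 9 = (a + 3)*(a^3 - 5*a^2 + 7*a - 3) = (a - 1)*(a + 3)*(a^2 - 4*a + 3) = (a - 1)^2*(a + 3)*(a - 3)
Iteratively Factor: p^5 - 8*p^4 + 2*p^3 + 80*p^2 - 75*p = (p - 5)*(p^4 - 3*p^3 - 13*p^2 + 15*p) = (p - 5)*(p - 1)*(p^3 - 2*p^2 - 15*p) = p*(p - 5)*(p - 1)*(p^2 - 2*p - 15) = p*(p - 5)^2*(p - 1)*(p + 3)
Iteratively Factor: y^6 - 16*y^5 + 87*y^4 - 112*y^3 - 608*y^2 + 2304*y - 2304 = (y - 4)*(y^5 - 12*y^4 + 39*y^3 + 44*y^2 - 432*y + 576) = (y - 4)^2*(y^4 - 8*y^3 + 7*y^2 + 72*y - 144) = (y - 4)^3*(y^3 - 4*y^2 - 9*y + 36) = (y - 4)^4*(y^2 - 9) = (y - 4)^4*(y - 3)*(y + 3)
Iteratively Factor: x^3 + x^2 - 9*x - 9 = (x - 3)*(x^2 + 4*x + 3) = (x - 3)*(x + 3)*(x + 1)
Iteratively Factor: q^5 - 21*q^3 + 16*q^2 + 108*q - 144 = (q + 3)*(q^4 - 3*q^3 - 12*q^2 + 52*q - 48) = (q - 3)*(q + 3)*(q^3 - 12*q + 16) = (q - 3)*(q - 2)*(q + 3)*(q^2 + 2*q - 8) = (q - 3)*(q - 2)*(q + 3)*(q + 4)*(q - 2)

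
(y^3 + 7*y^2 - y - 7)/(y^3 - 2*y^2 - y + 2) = (y + 7)/(y - 2)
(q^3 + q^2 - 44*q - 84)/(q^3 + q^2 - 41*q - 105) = (q^2 + 8*q + 12)/(q^2 + 8*q + 15)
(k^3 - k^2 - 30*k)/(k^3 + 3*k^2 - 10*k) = (k - 6)/(k - 2)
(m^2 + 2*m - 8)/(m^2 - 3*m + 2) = (m + 4)/(m - 1)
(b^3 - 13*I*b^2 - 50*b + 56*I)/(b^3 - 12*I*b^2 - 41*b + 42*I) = (b - 4*I)/(b - 3*I)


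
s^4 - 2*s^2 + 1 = (s - 1)^2*(s + 1)^2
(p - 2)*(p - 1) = p^2 - 3*p + 2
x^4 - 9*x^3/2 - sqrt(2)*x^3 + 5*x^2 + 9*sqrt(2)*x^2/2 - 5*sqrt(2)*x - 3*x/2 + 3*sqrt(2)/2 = (x - 3)*(x - 1)*(x - 1/2)*(x - sqrt(2))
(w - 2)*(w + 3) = w^2 + w - 6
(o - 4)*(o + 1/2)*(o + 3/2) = o^3 - 2*o^2 - 29*o/4 - 3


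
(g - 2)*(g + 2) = g^2 - 4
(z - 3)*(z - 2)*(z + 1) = z^3 - 4*z^2 + z + 6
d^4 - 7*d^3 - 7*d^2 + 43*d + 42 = (d - 7)*(d - 3)*(d + 1)*(d + 2)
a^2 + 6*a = a*(a + 6)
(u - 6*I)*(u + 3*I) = u^2 - 3*I*u + 18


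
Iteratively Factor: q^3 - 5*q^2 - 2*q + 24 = (q - 3)*(q^2 - 2*q - 8) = (q - 4)*(q - 3)*(q + 2)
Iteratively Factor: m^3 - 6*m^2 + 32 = (m + 2)*(m^2 - 8*m + 16) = (m - 4)*(m + 2)*(m - 4)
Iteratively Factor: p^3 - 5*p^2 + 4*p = (p - 1)*(p^2 - 4*p) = (p - 4)*(p - 1)*(p)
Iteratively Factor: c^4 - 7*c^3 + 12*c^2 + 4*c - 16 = (c - 2)*(c^3 - 5*c^2 + 2*c + 8) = (c - 4)*(c - 2)*(c^2 - c - 2) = (c - 4)*(c - 2)^2*(c + 1)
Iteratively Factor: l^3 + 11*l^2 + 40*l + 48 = (l + 4)*(l^2 + 7*l + 12) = (l + 3)*(l + 4)*(l + 4)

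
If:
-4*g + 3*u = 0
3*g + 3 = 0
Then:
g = -1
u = -4/3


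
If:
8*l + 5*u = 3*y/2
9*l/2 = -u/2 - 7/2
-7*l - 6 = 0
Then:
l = -6/7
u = 5/7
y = -46/21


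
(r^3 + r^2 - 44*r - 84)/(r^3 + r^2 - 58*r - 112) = (r^2 - r - 42)/(r^2 - r - 56)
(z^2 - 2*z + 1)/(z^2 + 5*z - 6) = (z - 1)/(z + 6)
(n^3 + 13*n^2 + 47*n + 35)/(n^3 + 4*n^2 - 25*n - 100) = (n^2 + 8*n + 7)/(n^2 - n - 20)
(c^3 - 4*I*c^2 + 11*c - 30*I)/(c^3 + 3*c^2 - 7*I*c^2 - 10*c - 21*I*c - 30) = (c + 3*I)/(c + 3)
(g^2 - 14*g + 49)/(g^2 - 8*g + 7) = (g - 7)/(g - 1)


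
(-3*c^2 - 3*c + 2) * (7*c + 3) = -21*c^3 - 30*c^2 + 5*c + 6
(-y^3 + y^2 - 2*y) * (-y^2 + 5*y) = y^5 - 6*y^4 + 7*y^3 - 10*y^2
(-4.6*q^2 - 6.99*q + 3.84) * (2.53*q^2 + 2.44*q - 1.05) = -11.638*q^4 - 28.9087*q^3 - 2.5104*q^2 + 16.7091*q - 4.032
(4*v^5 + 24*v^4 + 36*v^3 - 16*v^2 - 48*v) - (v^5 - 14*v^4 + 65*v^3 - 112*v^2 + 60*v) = 3*v^5 + 38*v^4 - 29*v^3 + 96*v^2 - 108*v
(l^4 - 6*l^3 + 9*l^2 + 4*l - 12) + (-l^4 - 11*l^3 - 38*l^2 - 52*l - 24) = -17*l^3 - 29*l^2 - 48*l - 36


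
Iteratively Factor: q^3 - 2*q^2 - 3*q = (q + 1)*(q^2 - 3*q) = (q - 3)*(q + 1)*(q)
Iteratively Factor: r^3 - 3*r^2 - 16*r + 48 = (r + 4)*(r^2 - 7*r + 12) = (r - 3)*(r + 4)*(r - 4)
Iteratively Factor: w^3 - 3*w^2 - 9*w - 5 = (w + 1)*(w^2 - 4*w - 5) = (w - 5)*(w + 1)*(w + 1)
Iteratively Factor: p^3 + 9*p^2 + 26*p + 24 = (p + 4)*(p^2 + 5*p + 6) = (p + 2)*(p + 4)*(p + 3)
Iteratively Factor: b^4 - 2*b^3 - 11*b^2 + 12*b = (b + 3)*(b^3 - 5*b^2 + 4*b) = (b - 1)*(b + 3)*(b^2 - 4*b) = (b - 4)*(b - 1)*(b + 3)*(b)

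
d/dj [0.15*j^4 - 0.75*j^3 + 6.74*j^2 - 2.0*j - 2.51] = 0.6*j^3 - 2.25*j^2 + 13.48*j - 2.0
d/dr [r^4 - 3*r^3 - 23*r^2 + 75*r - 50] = 4*r^3 - 9*r^2 - 46*r + 75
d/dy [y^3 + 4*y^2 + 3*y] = 3*y^2 + 8*y + 3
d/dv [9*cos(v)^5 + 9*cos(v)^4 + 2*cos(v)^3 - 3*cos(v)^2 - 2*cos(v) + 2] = (-45*cos(v)^4 - 36*cos(v)^3 - 6*cos(v)^2 + 6*cos(v) + 2)*sin(v)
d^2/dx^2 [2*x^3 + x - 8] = 12*x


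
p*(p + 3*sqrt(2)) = p^2 + 3*sqrt(2)*p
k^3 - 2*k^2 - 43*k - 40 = (k - 8)*(k + 1)*(k + 5)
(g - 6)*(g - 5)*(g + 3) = g^3 - 8*g^2 - 3*g + 90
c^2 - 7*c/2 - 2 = (c - 4)*(c + 1/2)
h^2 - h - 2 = (h - 2)*(h + 1)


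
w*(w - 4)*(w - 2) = w^3 - 6*w^2 + 8*w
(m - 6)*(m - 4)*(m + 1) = m^3 - 9*m^2 + 14*m + 24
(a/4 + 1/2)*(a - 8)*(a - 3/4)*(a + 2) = a^4/4 - 19*a^3/16 - 25*a^2/4 - 11*a/4 + 6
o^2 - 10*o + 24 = (o - 6)*(o - 4)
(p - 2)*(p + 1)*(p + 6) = p^3 + 5*p^2 - 8*p - 12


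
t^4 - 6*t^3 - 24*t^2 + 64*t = t*(t - 8)*(t - 2)*(t + 4)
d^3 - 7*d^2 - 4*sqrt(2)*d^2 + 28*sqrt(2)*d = d*(d - 7)*(d - 4*sqrt(2))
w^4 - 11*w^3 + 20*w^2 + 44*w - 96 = (w - 8)*(w - 3)*(w - 2)*(w + 2)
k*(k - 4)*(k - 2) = k^3 - 6*k^2 + 8*k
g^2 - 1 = (g - 1)*(g + 1)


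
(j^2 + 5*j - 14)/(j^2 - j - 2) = (j + 7)/(j + 1)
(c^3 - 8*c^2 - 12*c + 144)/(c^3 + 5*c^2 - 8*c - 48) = (c^2 - 12*c + 36)/(c^2 + c - 12)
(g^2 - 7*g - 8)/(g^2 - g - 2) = (g - 8)/(g - 2)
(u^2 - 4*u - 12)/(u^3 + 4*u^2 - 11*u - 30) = (u - 6)/(u^2 + 2*u - 15)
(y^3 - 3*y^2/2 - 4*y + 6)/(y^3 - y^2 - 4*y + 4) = (y - 3/2)/(y - 1)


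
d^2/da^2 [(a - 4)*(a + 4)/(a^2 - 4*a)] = 8/a^3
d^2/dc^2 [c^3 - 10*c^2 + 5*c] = 6*c - 20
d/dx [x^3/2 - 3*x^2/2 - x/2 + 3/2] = 3*x^2/2 - 3*x - 1/2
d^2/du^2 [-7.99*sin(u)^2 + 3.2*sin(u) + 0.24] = -3.2*sin(u) - 15.98*cos(2*u)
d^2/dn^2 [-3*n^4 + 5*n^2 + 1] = 10 - 36*n^2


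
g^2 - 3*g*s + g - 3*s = (g + 1)*(g - 3*s)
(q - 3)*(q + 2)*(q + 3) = q^3 + 2*q^2 - 9*q - 18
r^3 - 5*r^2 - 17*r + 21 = (r - 7)*(r - 1)*(r + 3)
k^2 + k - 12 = (k - 3)*(k + 4)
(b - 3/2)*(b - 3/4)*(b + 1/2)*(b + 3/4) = b^4 - b^3 - 21*b^2/16 + 9*b/16 + 27/64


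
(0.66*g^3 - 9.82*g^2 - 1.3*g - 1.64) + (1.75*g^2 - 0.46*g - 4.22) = 0.66*g^3 - 8.07*g^2 - 1.76*g - 5.86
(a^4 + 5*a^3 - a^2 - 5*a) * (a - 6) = a^5 - a^4 - 31*a^3 + a^2 + 30*a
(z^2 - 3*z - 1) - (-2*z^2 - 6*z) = 3*z^2 + 3*z - 1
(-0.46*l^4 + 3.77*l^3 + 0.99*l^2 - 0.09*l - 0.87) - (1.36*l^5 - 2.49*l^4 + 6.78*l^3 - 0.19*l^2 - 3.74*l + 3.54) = -1.36*l^5 + 2.03*l^4 - 3.01*l^3 + 1.18*l^2 + 3.65*l - 4.41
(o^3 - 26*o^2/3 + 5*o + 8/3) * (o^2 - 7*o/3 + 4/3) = o^5 - 11*o^4 + 239*o^3/9 - 185*o^2/9 + 4*o/9 + 32/9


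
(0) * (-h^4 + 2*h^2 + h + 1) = 0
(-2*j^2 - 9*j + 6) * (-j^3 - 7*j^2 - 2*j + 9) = 2*j^5 + 23*j^4 + 61*j^3 - 42*j^2 - 93*j + 54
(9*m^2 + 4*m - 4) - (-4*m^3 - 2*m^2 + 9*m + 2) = 4*m^3 + 11*m^2 - 5*m - 6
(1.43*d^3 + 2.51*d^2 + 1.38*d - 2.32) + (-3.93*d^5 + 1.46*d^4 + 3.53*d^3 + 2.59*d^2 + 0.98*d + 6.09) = -3.93*d^5 + 1.46*d^4 + 4.96*d^3 + 5.1*d^2 + 2.36*d + 3.77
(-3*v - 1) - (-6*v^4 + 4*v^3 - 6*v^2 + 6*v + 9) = 6*v^4 - 4*v^3 + 6*v^2 - 9*v - 10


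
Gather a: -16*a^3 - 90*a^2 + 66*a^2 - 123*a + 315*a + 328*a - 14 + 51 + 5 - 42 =-16*a^3 - 24*a^2 + 520*a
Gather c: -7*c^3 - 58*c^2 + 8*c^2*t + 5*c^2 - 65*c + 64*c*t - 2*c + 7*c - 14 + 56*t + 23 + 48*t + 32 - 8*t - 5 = -7*c^3 + c^2*(8*t - 53) + c*(64*t - 60) + 96*t + 36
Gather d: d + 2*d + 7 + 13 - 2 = 3*d + 18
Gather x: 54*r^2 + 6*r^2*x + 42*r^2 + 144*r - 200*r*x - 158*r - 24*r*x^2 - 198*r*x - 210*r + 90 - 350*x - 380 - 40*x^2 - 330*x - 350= 96*r^2 - 224*r + x^2*(-24*r - 40) + x*(6*r^2 - 398*r - 680) - 640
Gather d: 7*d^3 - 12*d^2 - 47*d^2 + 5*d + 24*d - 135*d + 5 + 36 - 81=7*d^3 - 59*d^2 - 106*d - 40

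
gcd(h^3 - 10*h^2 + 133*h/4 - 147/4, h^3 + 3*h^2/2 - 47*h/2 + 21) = h - 7/2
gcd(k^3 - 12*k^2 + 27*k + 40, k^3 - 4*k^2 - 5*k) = k^2 - 4*k - 5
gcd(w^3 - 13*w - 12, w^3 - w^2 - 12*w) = w^2 - w - 12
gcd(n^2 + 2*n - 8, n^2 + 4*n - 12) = n - 2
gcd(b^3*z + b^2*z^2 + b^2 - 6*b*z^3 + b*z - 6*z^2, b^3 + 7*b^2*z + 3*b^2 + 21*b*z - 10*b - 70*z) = 1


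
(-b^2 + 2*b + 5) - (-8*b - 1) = -b^2 + 10*b + 6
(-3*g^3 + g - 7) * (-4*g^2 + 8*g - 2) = 12*g^5 - 24*g^4 + 2*g^3 + 36*g^2 - 58*g + 14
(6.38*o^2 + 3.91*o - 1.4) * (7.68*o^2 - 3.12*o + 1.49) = 48.9984*o^4 + 10.1232*o^3 - 13.445*o^2 + 10.1939*o - 2.086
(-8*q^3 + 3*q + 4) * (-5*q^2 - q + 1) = 40*q^5 + 8*q^4 - 23*q^3 - 23*q^2 - q + 4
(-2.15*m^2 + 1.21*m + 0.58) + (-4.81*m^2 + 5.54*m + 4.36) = -6.96*m^2 + 6.75*m + 4.94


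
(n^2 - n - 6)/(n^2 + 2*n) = (n - 3)/n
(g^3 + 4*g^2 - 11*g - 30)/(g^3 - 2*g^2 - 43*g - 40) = (g^2 - g - 6)/(g^2 - 7*g - 8)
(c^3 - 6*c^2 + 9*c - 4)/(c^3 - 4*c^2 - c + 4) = (c - 1)/(c + 1)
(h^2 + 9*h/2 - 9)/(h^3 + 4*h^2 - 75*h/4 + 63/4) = 2*(h + 6)/(2*h^2 + 11*h - 21)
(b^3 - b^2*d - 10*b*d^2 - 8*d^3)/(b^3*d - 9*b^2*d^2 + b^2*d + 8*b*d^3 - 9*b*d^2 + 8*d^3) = (b^3 - b^2*d - 10*b*d^2 - 8*d^3)/(d*(b^3 - 9*b^2*d + b^2 + 8*b*d^2 - 9*b*d + 8*d^2))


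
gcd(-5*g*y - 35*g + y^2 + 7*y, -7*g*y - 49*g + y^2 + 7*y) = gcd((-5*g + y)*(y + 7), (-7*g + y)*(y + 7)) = y + 7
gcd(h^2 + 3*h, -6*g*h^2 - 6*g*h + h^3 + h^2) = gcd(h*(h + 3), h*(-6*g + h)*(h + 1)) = h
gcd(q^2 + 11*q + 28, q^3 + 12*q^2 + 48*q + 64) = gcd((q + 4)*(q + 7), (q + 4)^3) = q + 4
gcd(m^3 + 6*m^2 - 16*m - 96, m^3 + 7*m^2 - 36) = m + 6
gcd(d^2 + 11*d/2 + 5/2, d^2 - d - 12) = 1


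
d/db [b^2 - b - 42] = 2*b - 1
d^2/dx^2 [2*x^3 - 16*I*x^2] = 12*x - 32*I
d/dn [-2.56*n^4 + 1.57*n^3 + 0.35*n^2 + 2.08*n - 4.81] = -10.24*n^3 + 4.71*n^2 + 0.7*n + 2.08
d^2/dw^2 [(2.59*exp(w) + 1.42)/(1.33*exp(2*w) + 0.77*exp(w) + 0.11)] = (4.581451*exp(4*w) + 7.394933*exp(3*w) + 2.089164*exp(2*w) - 0.208439*exp(w) - 0.088935)*exp(w)/(2.352637*exp(6*w) + 4.086159*exp(5*w) + 2.949408*exp(4*w) + 1.132439*exp(3*w) + 0.243936*exp(2*w) + 0.027951*exp(w) + 0.001331)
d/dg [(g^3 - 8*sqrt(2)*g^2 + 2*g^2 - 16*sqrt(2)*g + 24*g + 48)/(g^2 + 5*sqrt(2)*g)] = (g^4 + 10*sqrt(2)*g^3 - 104*g^2 + 26*sqrt(2)*g^2 - 96*g - 240*sqrt(2))/(g^2*(g^2 + 10*sqrt(2)*g + 50))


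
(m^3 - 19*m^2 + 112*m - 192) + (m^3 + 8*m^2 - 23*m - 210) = 2*m^3 - 11*m^2 + 89*m - 402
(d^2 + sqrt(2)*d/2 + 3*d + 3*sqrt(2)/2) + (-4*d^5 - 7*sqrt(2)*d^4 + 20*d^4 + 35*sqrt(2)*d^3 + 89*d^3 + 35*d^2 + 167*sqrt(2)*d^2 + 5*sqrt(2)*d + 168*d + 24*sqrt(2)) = -4*d^5 - 7*sqrt(2)*d^4 + 20*d^4 + 35*sqrt(2)*d^3 + 89*d^3 + 36*d^2 + 167*sqrt(2)*d^2 + 11*sqrt(2)*d/2 + 171*d + 51*sqrt(2)/2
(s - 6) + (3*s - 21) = 4*s - 27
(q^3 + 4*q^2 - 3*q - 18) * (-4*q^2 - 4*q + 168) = -4*q^5 - 20*q^4 + 164*q^3 + 756*q^2 - 432*q - 3024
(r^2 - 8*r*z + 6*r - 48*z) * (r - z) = r^3 - 9*r^2*z + 6*r^2 + 8*r*z^2 - 54*r*z + 48*z^2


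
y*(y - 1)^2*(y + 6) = y^4 + 4*y^3 - 11*y^2 + 6*y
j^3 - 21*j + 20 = (j - 4)*(j - 1)*(j + 5)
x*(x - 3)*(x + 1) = x^3 - 2*x^2 - 3*x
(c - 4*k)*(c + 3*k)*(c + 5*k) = c^3 + 4*c^2*k - 17*c*k^2 - 60*k^3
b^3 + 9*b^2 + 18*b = b*(b + 3)*(b + 6)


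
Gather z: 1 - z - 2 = -z - 1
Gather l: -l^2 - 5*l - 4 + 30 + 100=-l^2 - 5*l + 126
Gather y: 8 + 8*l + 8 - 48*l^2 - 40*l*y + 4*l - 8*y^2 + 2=-48*l^2 - 40*l*y + 12*l - 8*y^2 + 18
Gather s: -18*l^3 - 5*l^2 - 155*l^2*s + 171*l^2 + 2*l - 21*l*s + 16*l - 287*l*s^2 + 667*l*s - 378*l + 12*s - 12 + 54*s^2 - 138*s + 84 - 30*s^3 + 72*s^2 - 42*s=-18*l^3 + 166*l^2 - 360*l - 30*s^3 + s^2*(126 - 287*l) + s*(-155*l^2 + 646*l - 168) + 72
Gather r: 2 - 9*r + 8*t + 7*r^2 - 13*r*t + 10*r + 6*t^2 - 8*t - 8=7*r^2 + r*(1 - 13*t) + 6*t^2 - 6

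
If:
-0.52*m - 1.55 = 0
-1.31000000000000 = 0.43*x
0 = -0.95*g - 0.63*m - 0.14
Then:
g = 1.83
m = -2.98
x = -3.05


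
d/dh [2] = 0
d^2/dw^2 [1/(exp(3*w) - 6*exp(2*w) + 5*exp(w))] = ((-9*exp(2*w) + 24*exp(w) - 5)*(exp(2*w) - 6*exp(w) + 5) + 2*(3*exp(2*w) - 12*exp(w) + 5)^2)*exp(-w)/(exp(2*w) - 6*exp(w) + 5)^3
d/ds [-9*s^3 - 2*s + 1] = -27*s^2 - 2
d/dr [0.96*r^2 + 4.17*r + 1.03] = 1.92*r + 4.17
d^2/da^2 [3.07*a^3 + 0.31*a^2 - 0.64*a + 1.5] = 18.42*a + 0.62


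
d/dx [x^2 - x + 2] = 2*x - 1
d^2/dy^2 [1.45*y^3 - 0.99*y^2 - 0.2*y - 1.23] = 8.7*y - 1.98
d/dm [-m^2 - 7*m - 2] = -2*m - 7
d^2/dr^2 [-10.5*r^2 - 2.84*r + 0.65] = -21.0000000000000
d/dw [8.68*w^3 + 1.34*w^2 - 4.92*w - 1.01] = 26.04*w^2 + 2.68*w - 4.92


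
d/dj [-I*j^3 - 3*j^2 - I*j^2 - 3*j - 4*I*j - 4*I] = -3*I*j^2 - 2*j*(3 + I) - 3 - 4*I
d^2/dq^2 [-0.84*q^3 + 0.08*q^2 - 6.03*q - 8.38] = 0.16 - 5.04*q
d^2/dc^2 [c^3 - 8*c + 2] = 6*c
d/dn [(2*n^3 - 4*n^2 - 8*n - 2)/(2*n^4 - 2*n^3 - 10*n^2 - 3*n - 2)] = 2*(-2*n^6 + 8*n^5 + 10*n^4 - 14*n^3 - 46*n^2 - 12*n + 5)/(4*n^8 - 8*n^7 - 36*n^6 + 28*n^5 + 104*n^4 + 68*n^3 + 49*n^2 + 12*n + 4)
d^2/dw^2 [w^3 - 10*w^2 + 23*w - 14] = 6*w - 20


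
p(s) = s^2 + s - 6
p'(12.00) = 25.00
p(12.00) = 150.00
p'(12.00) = 25.00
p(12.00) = 150.00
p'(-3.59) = -6.18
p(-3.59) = 3.30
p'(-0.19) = 0.62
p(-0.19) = -6.15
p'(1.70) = 4.40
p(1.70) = -1.41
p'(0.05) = 1.10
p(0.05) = -5.95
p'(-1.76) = -2.52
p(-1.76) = -4.66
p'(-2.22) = -3.44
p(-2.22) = -3.29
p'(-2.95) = -4.90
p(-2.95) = -0.25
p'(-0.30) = 0.40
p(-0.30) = -6.21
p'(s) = 2*s + 1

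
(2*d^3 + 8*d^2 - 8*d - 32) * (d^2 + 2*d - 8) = 2*d^5 + 12*d^4 - 8*d^3 - 112*d^2 + 256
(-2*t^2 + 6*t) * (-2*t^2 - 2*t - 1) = 4*t^4 - 8*t^3 - 10*t^2 - 6*t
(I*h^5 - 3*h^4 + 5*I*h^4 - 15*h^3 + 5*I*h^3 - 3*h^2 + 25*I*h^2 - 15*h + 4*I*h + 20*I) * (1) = I*h^5 - 3*h^4 + 5*I*h^4 - 15*h^3 + 5*I*h^3 - 3*h^2 + 25*I*h^2 - 15*h + 4*I*h + 20*I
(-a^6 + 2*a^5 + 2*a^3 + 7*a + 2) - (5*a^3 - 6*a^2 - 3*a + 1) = -a^6 + 2*a^5 - 3*a^3 + 6*a^2 + 10*a + 1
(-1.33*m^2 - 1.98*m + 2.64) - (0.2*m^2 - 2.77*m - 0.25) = -1.53*m^2 + 0.79*m + 2.89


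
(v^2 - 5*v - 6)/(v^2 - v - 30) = (v + 1)/(v + 5)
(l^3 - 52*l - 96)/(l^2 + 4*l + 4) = (l^2 - 2*l - 48)/(l + 2)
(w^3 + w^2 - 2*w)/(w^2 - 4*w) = (w^2 + w - 2)/(w - 4)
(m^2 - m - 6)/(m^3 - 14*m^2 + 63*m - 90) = (m + 2)/(m^2 - 11*m + 30)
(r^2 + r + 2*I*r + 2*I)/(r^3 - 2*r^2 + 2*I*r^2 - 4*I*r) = (r + 1)/(r*(r - 2))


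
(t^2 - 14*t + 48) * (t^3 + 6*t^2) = t^5 - 8*t^4 - 36*t^3 + 288*t^2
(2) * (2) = 4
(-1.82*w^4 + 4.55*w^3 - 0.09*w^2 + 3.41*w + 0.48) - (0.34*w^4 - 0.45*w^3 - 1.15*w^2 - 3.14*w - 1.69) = -2.16*w^4 + 5.0*w^3 + 1.06*w^2 + 6.55*w + 2.17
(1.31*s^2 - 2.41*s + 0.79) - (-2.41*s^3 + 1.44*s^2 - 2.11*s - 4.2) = 2.41*s^3 - 0.13*s^2 - 0.3*s + 4.99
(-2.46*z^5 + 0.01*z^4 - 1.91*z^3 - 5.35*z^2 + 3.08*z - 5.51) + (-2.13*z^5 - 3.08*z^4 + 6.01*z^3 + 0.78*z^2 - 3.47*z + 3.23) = -4.59*z^5 - 3.07*z^4 + 4.1*z^3 - 4.57*z^2 - 0.39*z - 2.28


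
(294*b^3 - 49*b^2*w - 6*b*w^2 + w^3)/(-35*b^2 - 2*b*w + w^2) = (-42*b^2 + b*w + w^2)/(5*b + w)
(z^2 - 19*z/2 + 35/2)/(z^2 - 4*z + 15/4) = 2*(z - 7)/(2*z - 3)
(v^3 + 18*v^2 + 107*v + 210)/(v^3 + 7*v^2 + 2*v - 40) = (v^2 + 13*v + 42)/(v^2 + 2*v - 8)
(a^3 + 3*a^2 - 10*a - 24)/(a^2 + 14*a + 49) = (a^3 + 3*a^2 - 10*a - 24)/(a^2 + 14*a + 49)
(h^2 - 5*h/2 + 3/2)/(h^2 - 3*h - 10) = (-2*h^2 + 5*h - 3)/(2*(-h^2 + 3*h + 10))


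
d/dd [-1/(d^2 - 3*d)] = (2*d - 3)/(d^2*(d - 3)^2)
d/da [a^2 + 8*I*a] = 2*a + 8*I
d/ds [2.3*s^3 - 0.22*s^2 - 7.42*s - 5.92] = 6.9*s^2 - 0.44*s - 7.42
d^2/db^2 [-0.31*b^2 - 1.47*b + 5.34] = -0.620000000000000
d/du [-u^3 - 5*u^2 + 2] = u*(-3*u - 10)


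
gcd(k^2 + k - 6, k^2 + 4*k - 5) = 1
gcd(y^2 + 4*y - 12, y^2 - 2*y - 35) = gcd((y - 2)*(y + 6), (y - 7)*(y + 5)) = 1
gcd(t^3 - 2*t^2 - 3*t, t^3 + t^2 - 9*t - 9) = t^2 - 2*t - 3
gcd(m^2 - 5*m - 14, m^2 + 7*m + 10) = m + 2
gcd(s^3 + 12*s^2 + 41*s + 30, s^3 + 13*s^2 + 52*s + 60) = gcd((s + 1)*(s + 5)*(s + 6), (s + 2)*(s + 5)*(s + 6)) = s^2 + 11*s + 30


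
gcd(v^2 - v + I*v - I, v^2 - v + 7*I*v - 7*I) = v - 1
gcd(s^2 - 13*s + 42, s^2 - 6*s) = s - 6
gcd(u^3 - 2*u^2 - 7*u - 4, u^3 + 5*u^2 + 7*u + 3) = u^2 + 2*u + 1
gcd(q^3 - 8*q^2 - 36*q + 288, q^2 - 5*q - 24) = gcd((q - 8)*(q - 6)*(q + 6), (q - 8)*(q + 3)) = q - 8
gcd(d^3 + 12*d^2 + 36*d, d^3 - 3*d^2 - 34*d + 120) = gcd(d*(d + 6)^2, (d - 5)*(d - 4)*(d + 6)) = d + 6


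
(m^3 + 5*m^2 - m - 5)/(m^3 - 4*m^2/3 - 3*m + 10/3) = 3*(m^2 + 6*m + 5)/(3*m^2 - m - 10)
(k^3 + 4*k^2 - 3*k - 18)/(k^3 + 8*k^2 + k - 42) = (k + 3)/(k + 7)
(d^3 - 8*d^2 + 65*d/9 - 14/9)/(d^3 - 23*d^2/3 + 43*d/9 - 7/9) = (3*d - 2)/(3*d - 1)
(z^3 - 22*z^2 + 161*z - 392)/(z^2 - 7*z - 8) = (z^2 - 14*z + 49)/(z + 1)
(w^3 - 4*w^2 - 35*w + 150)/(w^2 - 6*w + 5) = (w^2 + w - 30)/(w - 1)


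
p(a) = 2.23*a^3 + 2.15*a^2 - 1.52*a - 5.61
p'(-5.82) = 200.06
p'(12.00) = 1013.44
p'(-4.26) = 101.57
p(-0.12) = -5.40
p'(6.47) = 306.35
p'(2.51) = 51.42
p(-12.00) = -3531.21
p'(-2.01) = 16.87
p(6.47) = 678.53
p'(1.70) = 25.12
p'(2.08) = 36.37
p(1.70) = 8.98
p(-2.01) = -11.98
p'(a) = 6.69*a^2 + 4.3*a - 1.52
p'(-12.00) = 910.24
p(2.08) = 20.60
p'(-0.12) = -1.94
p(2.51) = 39.38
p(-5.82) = -363.55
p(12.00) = 4139.19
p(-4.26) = -132.52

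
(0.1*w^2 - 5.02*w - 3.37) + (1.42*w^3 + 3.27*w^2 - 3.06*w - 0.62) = 1.42*w^3 + 3.37*w^2 - 8.08*w - 3.99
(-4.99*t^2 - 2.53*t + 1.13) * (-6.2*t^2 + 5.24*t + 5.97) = 30.938*t^4 - 10.4616*t^3 - 50.0535*t^2 - 9.1829*t + 6.7461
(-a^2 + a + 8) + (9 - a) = 17 - a^2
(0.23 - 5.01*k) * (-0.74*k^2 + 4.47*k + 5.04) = 3.7074*k^3 - 22.5649*k^2 - 24.2223*k + 1.1592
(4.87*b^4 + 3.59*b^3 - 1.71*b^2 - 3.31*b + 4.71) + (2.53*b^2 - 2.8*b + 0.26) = 4.87*b^4 + 3.59*b^3 + 0.82*b^2 - 6.11*b + 4.97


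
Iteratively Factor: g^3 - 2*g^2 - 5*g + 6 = (g + 2)*(g^2 - 4*g + 3) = (g - 1)*(g + 2)*(g - 3)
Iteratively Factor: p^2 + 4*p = (p)*(p + 4)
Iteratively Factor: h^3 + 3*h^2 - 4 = (h + 2)*(h^2 + h - 2) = (h + 2)^2*(h - 1)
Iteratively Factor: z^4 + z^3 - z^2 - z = (z + 1)*(z^3 - z) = (z - 1)*(z + 1)*(z^2 + z) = z*(z - 1)*(z + 1)*(z + 1)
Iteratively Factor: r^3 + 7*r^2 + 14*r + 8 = (r + 2)*(r^2 + 5*r + 4) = (r + 1)*(r + 2)*(r + 4)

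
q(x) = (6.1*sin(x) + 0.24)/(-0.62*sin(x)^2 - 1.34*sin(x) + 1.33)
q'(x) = (1.24*sin(x)*cos(x) + 1.34*cos(x))*(6.1*sin(x) + 0.24)/(-0.62*sin(x)^2 - 1.34*sin(x) + 1.33)^2 + 6.1*cos(x)/(-0.62*sin(x)^2 - 1.34*sin(x) + 1.33) = (3.782*sin(x)^2 + 0.297599999999999*sin(x) + 8.4346)*cos(x)/(0.3844*sin(x)^4 + 1.6616*sin(x)^3 + 0.1464*sin(x)^2 - 3.5644*sin(x) + 1.7689)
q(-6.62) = -1.04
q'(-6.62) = 2.84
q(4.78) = -2.85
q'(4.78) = 0.19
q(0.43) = 4.19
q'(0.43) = 19.02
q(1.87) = -11.75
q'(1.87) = -13.44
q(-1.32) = -2.77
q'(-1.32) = 0.69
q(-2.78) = -1.11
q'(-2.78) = -2.76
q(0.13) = 0.90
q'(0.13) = 6.45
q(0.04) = 0.38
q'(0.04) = 5.19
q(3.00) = 0.98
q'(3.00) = -6.65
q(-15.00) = -1.92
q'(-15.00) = -1.99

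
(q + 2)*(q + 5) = q^2 + 7*q + 10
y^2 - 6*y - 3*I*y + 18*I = (y - 6)*(y - 3*I)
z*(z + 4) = z^2 + 4*z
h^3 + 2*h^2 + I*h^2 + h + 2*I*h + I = (h + 1)^2*(h + I)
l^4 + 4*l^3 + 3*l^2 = l^2*(l + 1)*(l + 3)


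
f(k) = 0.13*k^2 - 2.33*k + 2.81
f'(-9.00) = -4.67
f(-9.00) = 34.31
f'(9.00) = 0.01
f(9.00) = -7.63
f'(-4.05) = -3.38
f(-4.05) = 14.38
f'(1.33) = -1.98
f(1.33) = -0.06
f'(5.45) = -0.91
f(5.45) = -6.03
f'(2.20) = -1.76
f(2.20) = -1.69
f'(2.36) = -1.72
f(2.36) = -1.96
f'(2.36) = -1.72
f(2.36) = -1.96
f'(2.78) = -1.61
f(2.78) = -2.66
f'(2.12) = -1.78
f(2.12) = -1.55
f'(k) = 0.26*k - 2.33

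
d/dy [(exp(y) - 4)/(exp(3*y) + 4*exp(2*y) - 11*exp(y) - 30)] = (-(exp(y) - 4)*(3*exp(2*y) + 8*exp(y) - 11) + exp(3*y) + 4*exp(2*y) - 11*exp(y) - 30)*exp(y)/(exp(3*y) + 4*exp(2*y) - 11*exp(y) - 30)^2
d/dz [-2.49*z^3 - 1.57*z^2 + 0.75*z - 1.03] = -7.47*z^2 - 3.14*z + 0.75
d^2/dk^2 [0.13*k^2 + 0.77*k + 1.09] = 0.260000000000000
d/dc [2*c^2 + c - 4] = 4*c + 1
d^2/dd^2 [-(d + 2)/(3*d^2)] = 2*(-d - 6)/(3*d^4)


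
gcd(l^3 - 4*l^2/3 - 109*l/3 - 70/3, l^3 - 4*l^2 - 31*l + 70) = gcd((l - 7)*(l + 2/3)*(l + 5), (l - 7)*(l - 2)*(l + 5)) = l^2 - 2*l - 35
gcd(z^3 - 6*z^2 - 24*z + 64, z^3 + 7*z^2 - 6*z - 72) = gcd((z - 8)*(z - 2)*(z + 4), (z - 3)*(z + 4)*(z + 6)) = z + 4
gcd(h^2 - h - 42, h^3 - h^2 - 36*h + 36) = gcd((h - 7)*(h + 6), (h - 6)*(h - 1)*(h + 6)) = h + 6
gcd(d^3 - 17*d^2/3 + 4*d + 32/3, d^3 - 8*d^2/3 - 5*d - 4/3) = d^2 - 3*d - 4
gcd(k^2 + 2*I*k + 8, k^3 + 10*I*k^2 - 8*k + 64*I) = k^2 + 2*I*k + 8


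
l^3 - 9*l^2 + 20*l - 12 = (l - 6)*(l - 2)*(l - 1)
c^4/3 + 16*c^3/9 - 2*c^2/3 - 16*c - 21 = (c/3 + 1)*(c - 3)*(c + 7/3)*(c + 3)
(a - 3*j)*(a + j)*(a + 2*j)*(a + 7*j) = a^4 + 7*a^3*j - 7*a^2*j^2 - 55*a*j^3 - 42*j^4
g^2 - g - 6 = (g - 3)*(g + 2)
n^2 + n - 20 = (n - 4)*(n + 5)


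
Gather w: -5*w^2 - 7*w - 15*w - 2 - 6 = -5*w^2 - 22*w - 8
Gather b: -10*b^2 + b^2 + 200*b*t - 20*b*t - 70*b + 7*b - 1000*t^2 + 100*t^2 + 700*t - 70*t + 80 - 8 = -9*b^2 + b*(180*t - 63) - 900*t^2 + 630*t + 72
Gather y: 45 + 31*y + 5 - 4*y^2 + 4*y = -4*y^2 + 35*y + 50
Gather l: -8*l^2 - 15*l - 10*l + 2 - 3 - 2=-8*l^2 - 25*l - 3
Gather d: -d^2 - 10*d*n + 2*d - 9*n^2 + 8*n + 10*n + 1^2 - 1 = -d^2 + d*(2 - 10*n) - 9*n^2 + 18*n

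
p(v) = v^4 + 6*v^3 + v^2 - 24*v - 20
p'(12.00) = 9504.00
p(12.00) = 30940.00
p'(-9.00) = -1500.00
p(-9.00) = 2464.00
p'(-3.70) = 12.41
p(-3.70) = -34.01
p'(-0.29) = -23.16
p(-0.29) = -13.10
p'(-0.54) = -20.46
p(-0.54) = -7.61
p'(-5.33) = -128.98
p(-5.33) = 34.88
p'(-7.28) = -627.90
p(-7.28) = 701.58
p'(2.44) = 146.15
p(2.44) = 50.00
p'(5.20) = 1035.55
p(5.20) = 1457.05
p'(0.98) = -0.99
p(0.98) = -35.99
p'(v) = 4*v^3 + 18*v^2 + 2*v - 24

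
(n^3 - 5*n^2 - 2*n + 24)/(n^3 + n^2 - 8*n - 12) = (n - 4)/(n + 2)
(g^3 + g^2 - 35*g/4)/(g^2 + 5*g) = (g^2 + g - 35/4)/(g + 5)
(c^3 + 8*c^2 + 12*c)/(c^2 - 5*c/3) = 3*(c^2 + 8*c + 12)/(3*c - 5)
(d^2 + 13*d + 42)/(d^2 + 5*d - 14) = (d + 6)/(d - 2)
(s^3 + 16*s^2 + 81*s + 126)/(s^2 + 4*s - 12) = (s^2 + 10*s + 21)/(s - 2)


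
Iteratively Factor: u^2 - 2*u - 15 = (u + 3)*(u - 5)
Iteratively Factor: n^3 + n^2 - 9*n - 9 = (n + 1)*(n^2 - 9) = (n + 1)*(n + 3)*(n - 3)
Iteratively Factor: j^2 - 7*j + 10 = (j - 5)*(j - 2)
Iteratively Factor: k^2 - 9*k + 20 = (k - 5)*(k - 4)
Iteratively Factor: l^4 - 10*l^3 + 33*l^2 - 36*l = (l - 4)*(l^3 - 6*l^2 + 9*l) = (l - 4)*(l - 3)*(l^2 - 3*l) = (l - 4)*(l - 3)^2*(l)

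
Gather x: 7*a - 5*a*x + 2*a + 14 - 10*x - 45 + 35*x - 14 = 9*a + x*(25 - 5*a) - 45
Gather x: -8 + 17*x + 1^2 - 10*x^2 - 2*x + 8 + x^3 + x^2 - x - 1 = x^3 - 9*x^2 + 14*x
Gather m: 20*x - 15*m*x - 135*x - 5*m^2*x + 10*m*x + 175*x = -5*m^2*x - 5*m*x + 60*x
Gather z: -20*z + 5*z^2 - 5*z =5*z^2 - 25*z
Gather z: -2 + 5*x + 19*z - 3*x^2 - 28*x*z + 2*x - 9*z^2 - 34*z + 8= -3*x^2 + 7*x - 9*z^2 + z*(-28*x - 15) + 6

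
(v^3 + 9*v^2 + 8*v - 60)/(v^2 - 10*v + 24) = (v^3 + 9*v^2 + 8*v - 60)/(v^2 - 10*v + 24)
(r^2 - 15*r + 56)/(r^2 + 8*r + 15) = (r^2 - 15*r + 56)/(r^2 + 8*r + 15)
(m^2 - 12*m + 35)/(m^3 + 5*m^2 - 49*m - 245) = (m - 5)/(m^2 + 12*m + 35)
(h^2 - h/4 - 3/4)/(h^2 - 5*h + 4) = (h + 3/4)/(h - 4)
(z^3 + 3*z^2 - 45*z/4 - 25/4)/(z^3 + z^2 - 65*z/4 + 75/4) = (2*z + 1)/(2*z - 3)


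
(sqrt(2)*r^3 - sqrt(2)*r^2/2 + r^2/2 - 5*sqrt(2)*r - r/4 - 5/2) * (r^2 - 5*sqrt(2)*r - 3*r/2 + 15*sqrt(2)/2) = sqrt(2)*r^5 - 19*r^4/2 - 2*sqrt(2)*r^4 - 27*sqrt(2)*r^3/4 + 19*r^3 + 25*sqrt(2)*r^2/2 + 323*r^2/8 - 285*r/4 + 85*sqrt(2)*r/8 - 75*sqrt(2)/4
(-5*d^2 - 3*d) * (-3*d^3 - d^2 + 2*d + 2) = 15*d^5 + 14*d^4 - 7*d^3 - 16*d^2 - 6*d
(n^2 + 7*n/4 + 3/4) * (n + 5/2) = n^3 + 17*n^2/4 + 41*n/8 + 15/8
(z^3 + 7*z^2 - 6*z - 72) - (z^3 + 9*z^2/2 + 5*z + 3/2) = 5*z^2/2 - 11*z - 147/2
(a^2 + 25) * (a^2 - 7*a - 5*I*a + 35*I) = a^4 - 7*a^3 - 5*I*a^3 + 25*a^2 + 35*I*a^2 - 175*a - 125*I*a + 875*I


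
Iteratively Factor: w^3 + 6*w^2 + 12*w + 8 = (w + 2)*(w^2 + 4*w + 4) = (w + 2)^2*(w + 2)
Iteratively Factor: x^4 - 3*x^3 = (x)*(x^3 - 3*x^2) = x*(x - 3)*(x^2) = x^2*(x - 3)*(x)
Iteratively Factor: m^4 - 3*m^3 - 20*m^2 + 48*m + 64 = (m + 4)*(m^3 - 7*m^2 + 8*m + 16) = (m - 4)*(m + 4)*(m^2 - 3*m - 4) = (m - 4)^2*(m + 4)*(m + 1)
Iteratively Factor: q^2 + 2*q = (q)*(q + 2)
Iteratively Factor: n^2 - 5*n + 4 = (n - 4)*(n - 1)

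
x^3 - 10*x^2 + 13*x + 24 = (x - 8)*(x - 3)*(x + 1)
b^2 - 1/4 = (b - 1/2)*(b + 1/2)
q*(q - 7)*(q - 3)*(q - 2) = q^4 - 12*q^3 + 41*q^2 - 42*q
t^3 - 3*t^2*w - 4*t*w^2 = t*(t - 4*w)*(t + w)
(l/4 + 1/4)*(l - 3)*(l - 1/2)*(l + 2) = l^4/4 - l^3/8 - 7*l^2/4 - 5*l/8 + 3/4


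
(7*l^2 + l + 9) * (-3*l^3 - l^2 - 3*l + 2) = -21*l^5 - 10*l^4 - 49*l^3 + 2*l^2 - 25*l + 18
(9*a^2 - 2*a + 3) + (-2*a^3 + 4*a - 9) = -2*a^3 + 9*a^2 + 2*a - 6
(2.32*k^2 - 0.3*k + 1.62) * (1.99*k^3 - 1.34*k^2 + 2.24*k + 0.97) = 4.6168*k^5 - 3.7058*k^4 + 8.8226*k^3 - 0.5924*k^2 + 3.3378*k + 1.5714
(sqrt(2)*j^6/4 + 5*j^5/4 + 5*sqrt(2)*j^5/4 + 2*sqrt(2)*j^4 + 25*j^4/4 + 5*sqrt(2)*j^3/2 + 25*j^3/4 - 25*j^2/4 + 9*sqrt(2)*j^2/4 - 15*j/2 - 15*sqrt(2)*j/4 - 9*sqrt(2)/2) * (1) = sqrt(2)*j^6/4 + 5*j^5/4 + 5*sqrt(2)*j^5/4 + 2*sqrt(2)*j^4 + 25*j^4/4 + 5*sqrt(2)*j^3/2 + 25*j^3/4 - 25*j^2/4 + 9*sqrt(2)*j^2/4 - 15*j/2 - 15*sqrt(2)*j/4 - 9*sqrt(2)/2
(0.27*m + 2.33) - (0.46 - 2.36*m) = 2.63*m + 1.87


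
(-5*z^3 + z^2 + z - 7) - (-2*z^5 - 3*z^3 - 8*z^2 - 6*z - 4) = 2*z^5 - 2*z^3 + 9*z^2 + 7*z - 3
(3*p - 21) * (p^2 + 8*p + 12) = 3*p^3 + 3*p^2 - 132*p - 252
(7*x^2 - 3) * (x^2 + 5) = 7*x^4 + 32*x^2 - 15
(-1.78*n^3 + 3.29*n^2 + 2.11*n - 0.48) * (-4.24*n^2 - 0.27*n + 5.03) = 7.5472*n^5 - 13.469*n^4 - 18.7881*n^3 + 18.0142*n^2 + 10.7429*n - 2.4144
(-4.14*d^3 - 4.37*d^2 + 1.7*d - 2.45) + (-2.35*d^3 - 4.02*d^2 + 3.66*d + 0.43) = -6.49*d^3 - 8.39*d^2 + 5.36*d - 2.02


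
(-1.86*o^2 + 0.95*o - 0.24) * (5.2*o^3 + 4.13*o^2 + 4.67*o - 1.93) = -9.672*o^5 - 2.7418*o^4 - 6.0107*o^3 + 7.0351*o^2 - 2.9543*o + 0.4632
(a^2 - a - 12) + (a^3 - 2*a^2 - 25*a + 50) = a^3 - a^2 - 26*a + 38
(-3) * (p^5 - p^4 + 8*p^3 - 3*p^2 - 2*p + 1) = -3*p^5 + 3*p^4 - 24*p^3 + 9*p^2 + 6*p - 3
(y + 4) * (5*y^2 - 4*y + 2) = 5*y^3 + 16*y^2 - 14*y + 8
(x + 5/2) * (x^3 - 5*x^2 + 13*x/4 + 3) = x^4 - 5*x^3/2 - 37*x^2/4 + 89*x/8 + 15/2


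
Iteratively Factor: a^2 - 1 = (a - 1)*(a + 1)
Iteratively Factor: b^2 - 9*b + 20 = (b - 4)*(b - 5)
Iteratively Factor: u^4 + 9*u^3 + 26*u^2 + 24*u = (u + 3)*(u^3 + 6*u^2 + 8*u) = (u + 3)*(u + 4)*(u^2 + 2*u) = u*(u + 3)*(u + 4)*(u + 2)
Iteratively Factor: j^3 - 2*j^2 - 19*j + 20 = (j - 1)*(j^2 - j - 20) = (j - 1)*(j + 4)*(j - 5)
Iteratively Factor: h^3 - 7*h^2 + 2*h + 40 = (h - 4)*(h^2 - 3*h - 10) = (h - 4)*(h + 2)*(h - 5)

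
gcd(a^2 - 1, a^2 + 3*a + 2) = a + 1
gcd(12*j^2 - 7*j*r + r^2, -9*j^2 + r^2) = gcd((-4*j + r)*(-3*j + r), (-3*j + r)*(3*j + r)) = -3*j + r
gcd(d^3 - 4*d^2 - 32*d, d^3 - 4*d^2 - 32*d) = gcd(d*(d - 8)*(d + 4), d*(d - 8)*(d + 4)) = d^3 - 4*d^2 - 32*d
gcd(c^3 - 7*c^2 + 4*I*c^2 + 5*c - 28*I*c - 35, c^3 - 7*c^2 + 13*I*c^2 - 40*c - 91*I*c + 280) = c^2 + c*(-7 + 5*I) - 35*I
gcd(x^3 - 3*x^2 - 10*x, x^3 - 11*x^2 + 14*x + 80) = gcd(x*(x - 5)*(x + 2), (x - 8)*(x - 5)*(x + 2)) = x^2 - 3*x - 10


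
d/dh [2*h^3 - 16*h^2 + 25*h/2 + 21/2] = 6*h^2 - 32*h + 25/2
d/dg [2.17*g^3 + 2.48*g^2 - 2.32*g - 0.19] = 6.51*g^2 + 4.96*g - 2.32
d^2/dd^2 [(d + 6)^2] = 2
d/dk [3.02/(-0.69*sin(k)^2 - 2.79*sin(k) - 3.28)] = (4.1676*sin(k) + 8.4258)*cos(k)/(0.69*sin(k)^2 + 2.79*sin(k) + 3.28)^2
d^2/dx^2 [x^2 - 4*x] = 2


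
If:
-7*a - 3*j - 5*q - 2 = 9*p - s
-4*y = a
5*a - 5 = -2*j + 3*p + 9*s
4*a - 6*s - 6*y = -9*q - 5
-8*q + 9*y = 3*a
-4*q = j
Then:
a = 3488/4247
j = 9156/4247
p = -5070/4247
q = -2289/4247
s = 3303/4247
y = -872/4247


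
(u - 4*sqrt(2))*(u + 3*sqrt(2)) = u^2 - sqrt(2)*u - 24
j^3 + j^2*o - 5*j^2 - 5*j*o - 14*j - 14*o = (j - 7)*(j + 2)*(j + o)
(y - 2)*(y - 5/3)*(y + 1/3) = y^3 - 10*y^2/3 + 19*y/9 + 10/9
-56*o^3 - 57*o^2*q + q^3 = (-8*o + q)*(o + q)*(7*o + q)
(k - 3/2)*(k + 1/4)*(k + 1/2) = k^3 - 3*k^2/4 - k - 3/16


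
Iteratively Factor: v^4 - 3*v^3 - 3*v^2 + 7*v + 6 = (v + 1)*(v^3 - 4*v^2 + v + 6) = (v - 2)*(v + 1)*(v^2 - 2*v - 3) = (v - 3)*(v - 2)*(v + 1)*(v + 1)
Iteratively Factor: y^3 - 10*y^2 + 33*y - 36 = (y - 3)*(y^2 - 7*y + 12) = (y - 3)^2*(y - 4)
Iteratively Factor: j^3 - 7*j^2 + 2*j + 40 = (j - 4)*(j^2 - 3*j - 10) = (j - 4)*(j + 2)*(j - 5)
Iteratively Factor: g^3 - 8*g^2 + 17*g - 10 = (g - 5)*(g^2 - 3*g + 2) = (g - 5)*(g - 2)*(g - 1)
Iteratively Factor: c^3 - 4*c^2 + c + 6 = (c - 3)*(c^2 - c - 2) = (c - 3)*(c - 2)*(c + 1)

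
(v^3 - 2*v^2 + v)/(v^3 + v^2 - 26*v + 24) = v*(v - 1)/(v^2 + 2*v - 24)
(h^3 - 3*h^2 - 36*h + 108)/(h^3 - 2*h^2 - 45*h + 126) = (h + 6)/(h + 7)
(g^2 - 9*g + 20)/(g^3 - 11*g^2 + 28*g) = (g - 5)/(g*(g - 7))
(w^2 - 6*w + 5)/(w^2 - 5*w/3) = 3*(w^2 - 6*w + 5)/(w*(3*w - 5))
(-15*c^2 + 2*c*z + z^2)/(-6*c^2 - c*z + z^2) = (5*c + z)/(2*c + z)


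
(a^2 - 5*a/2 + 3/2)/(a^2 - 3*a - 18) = (-2*a^2 + 5*a - 3)/(2*(-a^2 + 3*a + 18))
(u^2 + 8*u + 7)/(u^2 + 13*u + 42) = (u + 1)/(u + 6)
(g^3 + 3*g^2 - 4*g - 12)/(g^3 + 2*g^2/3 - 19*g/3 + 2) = 3*(g + 2)/(3*g - 1)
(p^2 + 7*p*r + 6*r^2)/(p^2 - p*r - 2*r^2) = (p + 6*r)/(p - 2*r)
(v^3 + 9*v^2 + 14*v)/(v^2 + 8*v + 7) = v*(v + 2)/(v + 1)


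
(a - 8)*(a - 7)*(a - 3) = a^3 - 18*a^2 + 101*a - 168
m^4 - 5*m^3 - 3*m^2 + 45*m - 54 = (m - 3)^2*(m - 2)*(m + 3)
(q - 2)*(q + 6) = q^2 + 4*q - 12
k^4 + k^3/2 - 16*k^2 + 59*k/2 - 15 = (k - 2)*(k - 3/2)*(k - 1)*(k + 5)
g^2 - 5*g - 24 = (g - 8)*(g + 3)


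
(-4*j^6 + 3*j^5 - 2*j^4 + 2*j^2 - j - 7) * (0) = 0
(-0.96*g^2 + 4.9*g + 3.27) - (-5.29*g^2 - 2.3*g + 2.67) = 4.33*g^2 + 7.2*g + 0.6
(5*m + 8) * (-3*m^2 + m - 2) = -15*m^3 - 19*m^2 - 2*m - 16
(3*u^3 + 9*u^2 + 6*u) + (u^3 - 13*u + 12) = 4*u^3 + 9*u^2 - 7*u + 12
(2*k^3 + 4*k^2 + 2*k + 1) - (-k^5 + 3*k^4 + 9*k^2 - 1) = k^5 - 3*k^4 + 2*k^3 - 5*k^2 + 2*k + 2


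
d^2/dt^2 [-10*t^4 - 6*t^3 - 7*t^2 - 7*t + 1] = -120*t^2 - 36*t - 14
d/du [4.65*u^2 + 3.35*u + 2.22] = 9.3*u + 3.35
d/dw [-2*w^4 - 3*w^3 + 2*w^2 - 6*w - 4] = -8*w^3 - 9*w^2 + 4*w - 6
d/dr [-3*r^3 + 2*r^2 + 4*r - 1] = -9*r^2 + 4*r + 4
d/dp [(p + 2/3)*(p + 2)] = 2*p + 8/3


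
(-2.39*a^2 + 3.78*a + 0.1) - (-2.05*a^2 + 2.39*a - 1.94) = -0.34*a^2 + 1.39*a + 2.04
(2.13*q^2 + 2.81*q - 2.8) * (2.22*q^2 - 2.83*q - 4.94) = 4.7286*q^4 + 0.210300000000001*q^3 - 24.6905*q^2 - 5.9574*q + 13.832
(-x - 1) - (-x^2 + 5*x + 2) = x^2 - 6*x - 3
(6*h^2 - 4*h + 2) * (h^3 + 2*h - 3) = 6*h^5 - 4*h^4 + 14*h^3 - 26*h^2 + 16*h - 6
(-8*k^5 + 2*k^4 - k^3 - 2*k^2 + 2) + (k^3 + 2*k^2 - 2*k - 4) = -8*k^5 + 2*k^4 - 2*k - 2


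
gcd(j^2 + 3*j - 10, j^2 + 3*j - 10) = j^2 + 3*j - 10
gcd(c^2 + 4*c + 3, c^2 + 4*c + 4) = 1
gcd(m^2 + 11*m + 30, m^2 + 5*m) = m + 5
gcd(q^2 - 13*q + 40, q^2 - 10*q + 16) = q - 8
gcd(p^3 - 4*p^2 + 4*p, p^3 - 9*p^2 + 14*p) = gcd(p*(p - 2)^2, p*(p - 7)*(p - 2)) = p^2 - 2*p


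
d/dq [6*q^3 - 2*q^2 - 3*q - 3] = 18*q^2 - 4*q - 3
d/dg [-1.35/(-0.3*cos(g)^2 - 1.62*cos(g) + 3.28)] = (0.81*cos(g) + 2.187)*sin(g)/(0.3*cos(g)^2 + 1.62*cos(g) - 3.28)^2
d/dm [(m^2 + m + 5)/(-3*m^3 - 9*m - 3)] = (-(2*m + 1)*(m^3 + 3*m + 1)/3 + (m^2 + 1)*(m^2 + m + 5))/(m^3 + 3*m + 1)^2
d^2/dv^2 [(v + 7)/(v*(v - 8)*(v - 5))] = 2*(3*v^5 + 3*v^4 - 599*v^3 + 4389*v^2 - 10920*v + 11200)/(v^3*(v^6 - 39*v^5 + 627*v^4 - 5317*v^3 + 25080*v^2 - 62400*v + 64000))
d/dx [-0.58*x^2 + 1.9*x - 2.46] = 1.9 - 1.16*x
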